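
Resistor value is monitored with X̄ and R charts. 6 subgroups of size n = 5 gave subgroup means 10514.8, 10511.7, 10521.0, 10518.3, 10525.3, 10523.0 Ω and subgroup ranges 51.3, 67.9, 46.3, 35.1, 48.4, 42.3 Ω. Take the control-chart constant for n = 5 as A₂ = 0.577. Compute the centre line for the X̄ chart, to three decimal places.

10519.017

X̄̄ = (10514.8 + 10511.7 + 10521.0 + 10518.3 + 10525.3 + 10523.0) / 6 = 63114.1000 / 6 = 10519.0167
CL = X̄̄ = 10519.0167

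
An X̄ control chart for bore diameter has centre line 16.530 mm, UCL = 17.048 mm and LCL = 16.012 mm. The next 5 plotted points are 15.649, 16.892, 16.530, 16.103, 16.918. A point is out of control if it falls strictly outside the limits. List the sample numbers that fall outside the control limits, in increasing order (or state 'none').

1

Compare each point to [16.012, 17.048]: sample 1 = 15.649 < LCL.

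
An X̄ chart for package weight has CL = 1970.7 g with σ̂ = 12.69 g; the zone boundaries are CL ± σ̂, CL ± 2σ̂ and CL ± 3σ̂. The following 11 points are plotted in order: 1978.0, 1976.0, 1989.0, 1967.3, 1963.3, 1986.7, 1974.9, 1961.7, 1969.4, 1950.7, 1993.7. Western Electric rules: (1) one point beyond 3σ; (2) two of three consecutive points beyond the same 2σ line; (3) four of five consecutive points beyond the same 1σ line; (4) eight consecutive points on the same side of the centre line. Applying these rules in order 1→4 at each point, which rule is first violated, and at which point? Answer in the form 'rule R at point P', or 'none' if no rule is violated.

Zone of each point (C = within 1σ̂, B = 1σ̂–2σ̂, A = 2σ̂–3σ̂, * = beyond 3σ̂; sign = side of CL): 1:+C, 2:+C, 3:+B, 4:-C, 5:-C, 6:+B, 7:+C, 8:-C, 9:-C, 10:-B, 11:+B
No rule fires across all 11 points.

none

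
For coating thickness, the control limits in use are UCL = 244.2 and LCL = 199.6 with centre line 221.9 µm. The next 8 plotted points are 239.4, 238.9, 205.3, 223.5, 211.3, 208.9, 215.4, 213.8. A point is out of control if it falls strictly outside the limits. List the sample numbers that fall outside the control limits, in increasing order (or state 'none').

All 8 points lie within [199.6, 244.2].

none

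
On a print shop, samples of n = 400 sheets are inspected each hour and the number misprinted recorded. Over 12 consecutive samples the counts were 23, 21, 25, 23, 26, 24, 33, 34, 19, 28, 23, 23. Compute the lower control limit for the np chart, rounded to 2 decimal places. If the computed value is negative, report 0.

10.60

p̄ = Σdᵢ / (k·n) = 302 / (12 × 400) = 0.06292
LCL = np̄ − 3·√(np̄(1−p̄)) = 25.1667 − 3 × 4.8563 = 10.5979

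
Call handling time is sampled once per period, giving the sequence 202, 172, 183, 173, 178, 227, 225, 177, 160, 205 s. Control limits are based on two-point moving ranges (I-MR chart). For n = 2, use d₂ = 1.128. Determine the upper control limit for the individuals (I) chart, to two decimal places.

X̄ = (202 + 172 + 183 + 173 + 178 + 227 + 225 + 177 + 160 + 205) / 10 = 190.2000
Moving ranges: 30, 11, 10, 5, 49, 2, 48, 17, 45; M̄R̄ = 217.0000 / 9 = 24.1111
UCL = X̄ + 3·M̄R̄/d₂ = 190.2000 + 3 × 24.1111 / 1.128 = 254.3253

254.33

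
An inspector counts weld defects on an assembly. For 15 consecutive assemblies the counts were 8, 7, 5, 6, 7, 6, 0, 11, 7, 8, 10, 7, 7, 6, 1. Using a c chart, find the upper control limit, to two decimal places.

13.99

c̄ = (8 + 7 + 5 + 6 + 7 + 6 + 0 + 11 + 7 + 8 + 10 + 7 + 7 + 6 + 1) / 15 = 96 / 15 = 6.4000
UCL = c̄ + 3√c̄ = 6.4000 + 3 × √6.4000 = 6.4000 + 3 × 2.5298 = 13.9895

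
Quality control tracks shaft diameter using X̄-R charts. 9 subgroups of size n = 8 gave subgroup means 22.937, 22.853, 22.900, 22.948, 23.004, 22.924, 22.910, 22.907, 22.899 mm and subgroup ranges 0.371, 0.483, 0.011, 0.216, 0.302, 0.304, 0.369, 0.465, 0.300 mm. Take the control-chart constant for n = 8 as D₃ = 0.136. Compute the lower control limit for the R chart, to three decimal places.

R̄ = (0.371 + 0.483 + 0.011 + 0.216 + 0.302 + 0.304 + 0.369 + 0.465 + 0.300) / 9 = 2.8210 / 9 = 0.3134
LCL_R = D₃·R̄ = 0.136 × 0.3134 = 0.0426

0.043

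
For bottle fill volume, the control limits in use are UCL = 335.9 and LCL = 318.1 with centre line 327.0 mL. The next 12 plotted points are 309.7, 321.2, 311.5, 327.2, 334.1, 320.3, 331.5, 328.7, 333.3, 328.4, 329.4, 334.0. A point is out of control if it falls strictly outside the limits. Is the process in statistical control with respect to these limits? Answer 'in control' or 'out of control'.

out of control

Compare each point to [318.1, 335.9]: sample 1 = 309.7 < LCL; sample 3 = 311.5 < LCL.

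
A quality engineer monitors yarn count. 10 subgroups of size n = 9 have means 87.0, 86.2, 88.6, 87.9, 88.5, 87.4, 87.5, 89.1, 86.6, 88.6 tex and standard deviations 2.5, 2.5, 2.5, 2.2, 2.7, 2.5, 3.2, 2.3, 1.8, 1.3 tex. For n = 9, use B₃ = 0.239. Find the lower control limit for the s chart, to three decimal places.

0.562

s̄ = (2.5 + 2.5 + 2.5 + 2.2 + 2.7 + 2.5 + 3.2 + 2.3 + 1.8 + 1.3) / 10 = 2.3500
LCL_s = B₃·s̄ = 0.239 × 2.3500 = 0.5616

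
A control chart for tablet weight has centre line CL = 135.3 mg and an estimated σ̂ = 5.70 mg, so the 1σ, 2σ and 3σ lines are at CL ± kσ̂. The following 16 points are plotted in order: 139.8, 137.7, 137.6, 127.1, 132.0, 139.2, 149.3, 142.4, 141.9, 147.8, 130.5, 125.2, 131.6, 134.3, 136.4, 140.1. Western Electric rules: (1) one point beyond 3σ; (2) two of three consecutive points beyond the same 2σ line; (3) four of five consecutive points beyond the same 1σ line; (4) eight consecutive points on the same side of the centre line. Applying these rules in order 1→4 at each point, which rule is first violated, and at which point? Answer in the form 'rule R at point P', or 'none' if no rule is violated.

Zone of each point (C = within 1σ̂, B = 1σ̂–2σ̂, A = 2σ̂–3σ̂, * = beyond 3σ̂; sign = side of CL): 1:+C, 2:+C, 3:+C, 4:-B, 5:-C, 6:+C, 7:+A, 8:+B, 9:+B, 10:+A, 11:-C, 12:-B, 13:-C, 14:-C, 15:+C, 16:+C
Rule 3 (four of five consecutive points beyond the same 1σ limit) is satisfied at point 10.

rule 3 at point 10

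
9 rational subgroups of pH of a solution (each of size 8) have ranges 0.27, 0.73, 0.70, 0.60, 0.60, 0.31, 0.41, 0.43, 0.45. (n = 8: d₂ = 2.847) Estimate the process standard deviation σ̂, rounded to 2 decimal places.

R̄ = (0.27 + 0.73 + 0.70 + 0.60 + 0.60 + 0.31 + 0.41 + 0.43 + 0.45) / 9 = 0.5000
σ̂ = R̄ / d₂ = 0.5000 / 2.847 = 0.1756

0.18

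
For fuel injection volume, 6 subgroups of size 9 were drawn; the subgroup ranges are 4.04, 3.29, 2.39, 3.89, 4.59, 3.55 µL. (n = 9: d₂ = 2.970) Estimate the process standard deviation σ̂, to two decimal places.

R̄ = (4.04 + 3.29 + 2.39 + 3.89 + 4.59 + 3.55) / 6 = 3.6250
σ̂ = R̄ / d₂ = 3.6250 / 2.970 = 1.2205

1.22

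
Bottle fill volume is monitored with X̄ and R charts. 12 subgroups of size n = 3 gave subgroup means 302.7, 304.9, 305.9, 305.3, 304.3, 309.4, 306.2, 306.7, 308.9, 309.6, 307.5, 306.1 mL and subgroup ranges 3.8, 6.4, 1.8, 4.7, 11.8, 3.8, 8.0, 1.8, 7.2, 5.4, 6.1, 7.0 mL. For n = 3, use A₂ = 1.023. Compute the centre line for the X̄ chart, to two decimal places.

X̄̄ = (302.7 + 304.9 + 305.9 + 305.3 + 304.3 + 309.4 + 306.2 + 306.7 + 308.9 + 309.6 + 307.5 + 306.1) / 12 = 3677.5000 / 12 = 306.4583
CL = X̄̄ = 306.4583

306.46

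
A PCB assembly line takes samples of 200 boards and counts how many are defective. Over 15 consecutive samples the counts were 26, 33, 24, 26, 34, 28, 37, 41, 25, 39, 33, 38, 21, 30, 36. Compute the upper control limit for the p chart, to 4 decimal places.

p̄ = Σdᵢ / (k·n) = 471 / (15 × 200) = 0.15700
UCL = p̄ + 3·√(p̄(1−p̄)/n) = 0.15700 + 3 × √(0.15700×0.84300/200) = 0.15700 + 3 × 0.02572 = 0.23417

0.2342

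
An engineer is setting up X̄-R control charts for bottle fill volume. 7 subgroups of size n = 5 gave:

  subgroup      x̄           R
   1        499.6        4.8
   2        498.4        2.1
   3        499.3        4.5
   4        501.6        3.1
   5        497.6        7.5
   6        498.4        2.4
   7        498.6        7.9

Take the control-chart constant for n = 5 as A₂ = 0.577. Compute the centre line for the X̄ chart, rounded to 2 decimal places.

499.07

X̄̄ = (499.6 + 498.4 + 499.3 + 501.6 + 497.6 + 498.4 + 498.6) / 7 = 3493.5000 / 7 = 499.0714
CL = X̄̄ = 499.0714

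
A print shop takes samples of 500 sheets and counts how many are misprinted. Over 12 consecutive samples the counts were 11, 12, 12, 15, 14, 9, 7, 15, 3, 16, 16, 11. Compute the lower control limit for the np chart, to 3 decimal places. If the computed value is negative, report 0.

p̄ = Σdᵢ / (k·n) = 141 / (12 × 500) = 0.02350
LCL = np̄ − 3·√(np̄(1−p̄)) = 11.7500 − 3 × 3.3873 = 1.5881

1.588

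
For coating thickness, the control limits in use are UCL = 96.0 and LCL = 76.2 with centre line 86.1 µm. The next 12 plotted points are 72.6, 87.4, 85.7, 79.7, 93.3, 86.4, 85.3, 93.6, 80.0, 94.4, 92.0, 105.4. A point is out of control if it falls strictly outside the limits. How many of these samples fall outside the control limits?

2

Compare each point to [76.2, 96.0]: sample 1 = 72.6 < LCL; sample 12 = 105.4 > UCL.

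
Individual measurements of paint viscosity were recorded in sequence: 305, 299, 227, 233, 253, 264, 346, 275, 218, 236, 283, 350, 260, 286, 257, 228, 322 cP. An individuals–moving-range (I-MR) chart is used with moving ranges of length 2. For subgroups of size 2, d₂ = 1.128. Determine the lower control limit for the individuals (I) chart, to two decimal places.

X̄ = (305 + 299 + 227 + 233 + 253 + 264 + 346 + 275 + 218 + 236 + 283 + 350 + 260 + 286 + 257 + 228 + 322) / 17 = 273.0588
Moving ranges: 6, 72, 6, 20, 11, 82, 71, 57, 18, 47, 67, 90, 26, 29, 29, 94; M̄R̄ = 725.0000 / 16 = 45.3125
LCL = X̄ − 3·M̄R̄/d₂ = 273.0588 − 3 × 45.3125 / 1.128 = 152.5469

152.55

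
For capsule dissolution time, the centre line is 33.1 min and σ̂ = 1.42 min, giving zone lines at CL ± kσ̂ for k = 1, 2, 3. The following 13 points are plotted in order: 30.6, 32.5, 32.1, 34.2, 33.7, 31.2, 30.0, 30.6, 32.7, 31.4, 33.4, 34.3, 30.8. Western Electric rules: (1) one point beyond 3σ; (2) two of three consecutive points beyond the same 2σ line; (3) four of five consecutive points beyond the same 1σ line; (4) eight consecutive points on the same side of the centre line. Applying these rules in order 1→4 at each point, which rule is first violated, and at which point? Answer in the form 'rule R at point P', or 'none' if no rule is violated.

rule 3 at point 10

Zone of each point (C = within 1σ̂, B = 1σ̂–2σ̂, A = 2σ̂–3σ̂, * = beyond 3σ̂; sign = side of CL): 1:-B, 2:-C, 3:-C, 4:+C, 5:+C, 6:-B, 7:-A, 8:-B, 9:-C, 10:-B, 11:+C, 12:+C, 13:-B
Rule 3 (four of five consecutive points beyond the same 1σ limit) is satisfied at point 10.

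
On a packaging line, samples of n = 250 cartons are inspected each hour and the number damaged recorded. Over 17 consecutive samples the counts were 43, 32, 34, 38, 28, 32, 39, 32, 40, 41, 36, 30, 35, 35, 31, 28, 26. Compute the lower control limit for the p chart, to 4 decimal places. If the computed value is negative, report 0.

p̄ = Σdᵢ / (k·n) = 580 / (17 × 250) = 0.13647
LCL = p̄ − 3·√(p̄(1−p̄)/n) = 0.13647 − 3 × 0.02171 = 0.07134

0.0713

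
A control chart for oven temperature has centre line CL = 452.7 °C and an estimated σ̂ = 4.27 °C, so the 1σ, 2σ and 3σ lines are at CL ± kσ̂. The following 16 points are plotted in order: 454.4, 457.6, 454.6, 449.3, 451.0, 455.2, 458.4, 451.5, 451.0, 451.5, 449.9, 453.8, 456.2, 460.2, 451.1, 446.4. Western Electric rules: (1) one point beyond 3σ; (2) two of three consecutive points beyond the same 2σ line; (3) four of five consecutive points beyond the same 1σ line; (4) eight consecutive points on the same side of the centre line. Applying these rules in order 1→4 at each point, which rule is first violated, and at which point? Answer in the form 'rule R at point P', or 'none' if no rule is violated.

Zone of each point (C = within 1σ̂, B = 1σ̂–2σ̂, A = 2σ̂–3σ̂, * = beyond 3σ̂; sign = side of CL): 1:+C, 2:+B, 3:+C, 4:-C, 5:-C, 6:+C, 7:+B, 8:-C, 9:-C, 10:-C, 11:-C, 12:+C, 13:+C, 14:+B, 15:-C, 16:-B
No rule fires across all 16 points.

none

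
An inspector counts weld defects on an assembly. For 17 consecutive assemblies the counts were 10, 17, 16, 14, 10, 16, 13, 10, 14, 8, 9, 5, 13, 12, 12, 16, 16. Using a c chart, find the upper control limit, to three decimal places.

22.981

c̄ = (10 + 17 + 16 + 14 + 10 + 16 + 13 + 10 + 14 + 8 + 9 + 5 + 13 + 12 + 12 + 16 + 16) / 17 = 211 / 17 = 12.4118
UCL = c̄ + 3√c̄ = 12.4118 + 3 × √12.4118 = 12.4118 + 3 × 3.5230 = 22.9809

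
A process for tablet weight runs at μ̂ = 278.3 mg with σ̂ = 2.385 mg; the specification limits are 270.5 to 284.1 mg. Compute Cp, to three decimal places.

Cp = (USL − LSL) / (6σ̂) = (284.1 − 270.5) / (6 × 2.385) = 13.6000 / 14.3100 = 0.9504

0.950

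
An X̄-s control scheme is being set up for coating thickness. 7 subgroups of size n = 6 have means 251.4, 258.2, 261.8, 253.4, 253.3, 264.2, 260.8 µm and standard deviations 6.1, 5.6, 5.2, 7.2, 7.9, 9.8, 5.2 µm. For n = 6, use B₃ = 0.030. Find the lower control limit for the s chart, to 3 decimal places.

0.201

s̄ = (6.1 + 5.6 + 5.2 + 7.2 + 7.9 + 9.8 + 5.2) / 7 = 6.7143
LCL_s = B₃·s̄ = 0.030 × 6.7143 = 0.2014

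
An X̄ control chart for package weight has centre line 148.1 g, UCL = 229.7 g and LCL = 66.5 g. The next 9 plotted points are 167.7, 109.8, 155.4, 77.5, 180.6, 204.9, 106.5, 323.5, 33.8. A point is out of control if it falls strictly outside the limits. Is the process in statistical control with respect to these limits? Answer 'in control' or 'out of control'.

out of control

Compare each point to [66.5, 229.7]: sample 8 = 323.5 > UCL; sample 9 = 33.8 < LCL.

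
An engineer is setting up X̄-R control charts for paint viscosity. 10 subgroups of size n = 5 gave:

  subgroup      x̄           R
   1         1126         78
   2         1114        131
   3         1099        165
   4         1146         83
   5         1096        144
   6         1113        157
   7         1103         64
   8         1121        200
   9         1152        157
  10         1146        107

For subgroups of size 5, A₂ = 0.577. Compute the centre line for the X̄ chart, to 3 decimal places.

1121.600

X̄̄ = (1126 + 1114 + 1099 + 1146 + 1096 + 1113 + 1103 + 1121 + 1152 + 1146) / 10 = 11216.0000 / 10 = 1121.6000
CL = X̄̄ = 1121.6000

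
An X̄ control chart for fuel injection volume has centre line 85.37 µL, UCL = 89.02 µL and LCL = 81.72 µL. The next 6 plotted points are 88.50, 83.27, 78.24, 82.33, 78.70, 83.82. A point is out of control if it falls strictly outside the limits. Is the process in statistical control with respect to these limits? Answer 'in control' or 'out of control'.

Compare each point to [81.72, 89.02]: sample 3 = 78.24 < LCL; sample 5 = 78.70 < LCL.

out of control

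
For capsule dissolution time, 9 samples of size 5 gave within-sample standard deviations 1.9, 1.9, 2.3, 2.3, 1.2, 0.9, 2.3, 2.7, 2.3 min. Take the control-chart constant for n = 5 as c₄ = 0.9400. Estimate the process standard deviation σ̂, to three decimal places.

2.104

s̄ = (1.9 + 1.9 + 2.3 + 2.3 + 1.2 + 0.9 + 2.3 + 2.7 + 2.3) / 9 = 1.9778
σ̂ = s̄ / c₄ = 1.9778 / 0.9400 = 2.1040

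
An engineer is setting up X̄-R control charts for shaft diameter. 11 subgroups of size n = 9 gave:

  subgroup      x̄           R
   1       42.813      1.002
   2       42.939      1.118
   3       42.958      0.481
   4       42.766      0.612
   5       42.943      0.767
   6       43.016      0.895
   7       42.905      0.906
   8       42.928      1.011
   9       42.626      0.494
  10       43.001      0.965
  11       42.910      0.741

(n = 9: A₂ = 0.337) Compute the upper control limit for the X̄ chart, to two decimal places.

43.17

X̄̄ = (42.813 + 42.939 + 42.958 + 42.766 + 42.943 + 43.016 + 42.905 + 42.928 + 42.626 + 43.001 + 42.910) / 11 = 471.8050 / 11 = 42.8914
R̄ = (1.002 + 1.118 + 0.481 + 0.612 + 0.767 + 0.895 + 0.906 + 1.011 + 0.494 + 0.965 + 0.741) / 11 = 8.9920 / 11 = 0.8175
UCL = X̄̄ + A₂·R̄ = 42.8914 + 0.337 × 0.8175 = 43.1668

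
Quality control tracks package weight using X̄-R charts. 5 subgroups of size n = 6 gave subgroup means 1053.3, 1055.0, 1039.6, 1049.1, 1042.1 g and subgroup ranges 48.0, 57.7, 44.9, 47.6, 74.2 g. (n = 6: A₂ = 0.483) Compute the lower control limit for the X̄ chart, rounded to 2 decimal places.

X̄̄ = (1053.3 + 1055.0 + 1039.6 + 1049.1 + 1042.1) / 5 = 5239.1000 / 5 = 1047.8200
R̄ = (48.0 + 57.7 + 44.9 + 47.6 + 74.2) / 5 = 272.4000 / 5 = 54.4800
LCL = X̄̄ − A₂·R̄ = 1047.8200 − 0.483 × 54.4800 = 1021.5062

1021.51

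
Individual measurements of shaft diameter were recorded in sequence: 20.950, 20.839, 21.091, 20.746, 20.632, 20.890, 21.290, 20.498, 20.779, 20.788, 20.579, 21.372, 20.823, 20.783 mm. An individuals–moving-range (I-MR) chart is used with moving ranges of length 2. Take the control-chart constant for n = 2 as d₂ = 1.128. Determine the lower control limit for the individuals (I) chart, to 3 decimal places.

20.012

X̄ = (20.950 + 20.839 + 21.091 + 20.746 + 20.632 + 20.890 + 21.290 + 20.498 + 20.779 + 20.788 + 20.579 + 21.372 + 20.823 + 20.783) / 14 = 20.8614
Moving ranges: 0.111, 0.252, 0.345, 0.114, 0.258, 0.400, 0.792, 0.281, 0.009, 0.209, 0.793, 0.549, 0.040; M̄R̄ = 4.1530 / 13 = 0.3195
LCL = X̄ − 3·M̄R̄/d₂ = 20.8614 − 3 × 0.3195 / 1.128 = 20.0118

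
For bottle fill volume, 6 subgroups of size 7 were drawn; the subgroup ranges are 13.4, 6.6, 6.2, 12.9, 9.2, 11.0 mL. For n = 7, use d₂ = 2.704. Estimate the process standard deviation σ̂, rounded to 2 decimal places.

R̄ = (13.4 + 6.6 + 6.2 + 12.9 + 9.2 + 11.0) / 6 = 9.8833
σ̂ = R̄ / d₂ = 9.8833 / 2.704 = 3.6551

3.66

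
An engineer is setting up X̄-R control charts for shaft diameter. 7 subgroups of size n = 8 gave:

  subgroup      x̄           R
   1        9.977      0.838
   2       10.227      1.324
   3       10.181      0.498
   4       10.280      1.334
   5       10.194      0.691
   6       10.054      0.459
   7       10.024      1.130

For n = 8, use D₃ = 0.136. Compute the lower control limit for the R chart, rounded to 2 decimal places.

R̄ = (0.838 + 1.324 + 0.498 + 1.334 + 0.691 + 0.459 + 1.130) / 7 = 6.2740 / 7 = 0.8963
LCL_R = D₃·R̄ = 0.136 × 0.8963 = 0.1219

0.12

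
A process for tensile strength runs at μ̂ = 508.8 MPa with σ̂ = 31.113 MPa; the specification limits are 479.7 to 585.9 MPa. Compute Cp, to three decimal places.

Cp = (USL − LSL) / (6σ̂) = (585.9 − 479.7) / (6 × 31.113) = 106.2000 / 186.6780 = 0.5689

0.569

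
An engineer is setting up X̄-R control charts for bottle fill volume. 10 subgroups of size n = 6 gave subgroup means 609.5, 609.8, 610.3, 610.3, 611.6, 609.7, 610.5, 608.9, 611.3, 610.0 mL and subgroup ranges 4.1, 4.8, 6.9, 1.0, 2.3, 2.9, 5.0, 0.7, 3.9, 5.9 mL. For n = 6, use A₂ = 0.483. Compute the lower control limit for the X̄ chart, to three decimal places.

608.379

X̄̄ = (609.5 + 609.8 + 610.3 + 610.3 + 611.6 + 609.7 + 610.5 + 608.9 + 611.3 + 610.0) / 10 = 6101.9000 / 10 = 610.1900
R̄ = (4.1 + 4.8 + 6.9 + 1.0 + 2.3 + 2.9 + 5.0 + 0.7 + 3.9 + 5.9) / 10 = 37.5000 / 10 = 3.7500
LCL = X̄̄ − A₂·R̄ = 610.1900 − 0.483 × 3.7500 = 608.3787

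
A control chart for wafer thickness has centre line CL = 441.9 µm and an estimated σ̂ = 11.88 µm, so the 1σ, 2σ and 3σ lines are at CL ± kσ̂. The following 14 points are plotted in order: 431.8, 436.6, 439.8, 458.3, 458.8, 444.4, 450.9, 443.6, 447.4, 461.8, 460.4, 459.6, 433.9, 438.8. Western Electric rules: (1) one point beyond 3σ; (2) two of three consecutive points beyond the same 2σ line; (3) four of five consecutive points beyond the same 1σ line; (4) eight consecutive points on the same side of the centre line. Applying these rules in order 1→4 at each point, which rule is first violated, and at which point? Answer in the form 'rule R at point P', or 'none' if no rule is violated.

Zone of each point (C = within 1σ̂, B = 1σ̂–2σ̂, A = 2σ̂–3σ̂, * = beyond 3σ̂; sign = side of CL): 1:-C, 2:-C, 3:-C, 4:+B, 5:+B, 6:+C, 7:+C, 8:+C, 9:+C, 10:+B, 11:+B, 12:+B, 13:-C, 14:-C
Rule 4 (eight consecutive points on the same side of the centre line) is satisfied at point 11.

rule 4 at point 11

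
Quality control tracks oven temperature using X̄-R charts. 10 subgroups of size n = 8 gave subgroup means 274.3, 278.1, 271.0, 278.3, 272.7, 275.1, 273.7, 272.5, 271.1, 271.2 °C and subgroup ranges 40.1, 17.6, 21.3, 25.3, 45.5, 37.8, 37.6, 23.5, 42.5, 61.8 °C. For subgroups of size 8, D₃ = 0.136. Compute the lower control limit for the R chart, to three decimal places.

4.801

R̄ = (40.1 + 17.6 + 21.3 + 25.3 + 45.5 + 37.8 + 37.6 + 23.5 + 42.5 + 61.8) / 10 = 353.0000 / 10 = 35.3000
LCL_R = D₃·R̄ = 0.136 × 35.3000 = 4.8008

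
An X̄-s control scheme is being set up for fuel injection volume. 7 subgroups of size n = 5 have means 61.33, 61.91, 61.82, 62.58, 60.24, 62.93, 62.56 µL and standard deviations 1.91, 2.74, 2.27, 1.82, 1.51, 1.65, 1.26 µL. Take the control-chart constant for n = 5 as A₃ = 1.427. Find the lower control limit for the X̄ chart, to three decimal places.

X̄̄ = (61.33 + 61.91 + 61.82 + 62.58 + 60.24 + 62.93 + 62.56) / 7 = 61.9100
s̄ = (1.91 + 2.74 + 2.27 + 1.82 + 1.51 + 1.65 + 1.26) / 7 = 1.8800
LCL = X̄̄ − A₃·s̄ = 61.9100 − 1.427 × 1.8800 = 59.2272

59.227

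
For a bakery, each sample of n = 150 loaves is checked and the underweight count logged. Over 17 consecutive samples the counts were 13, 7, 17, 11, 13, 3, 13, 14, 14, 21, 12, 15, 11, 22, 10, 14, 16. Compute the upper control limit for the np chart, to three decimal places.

23.736

p̄ = Σdᵢ / (k·n) = 226 / (17 × 150) = 0.08863
UCL = np̄ + 3·√(np̄(1−p̄)) = 13.2941 + 3 × √(13.2941×0.91137) = 13.2941 + 3 × 3.4808 = 23.7365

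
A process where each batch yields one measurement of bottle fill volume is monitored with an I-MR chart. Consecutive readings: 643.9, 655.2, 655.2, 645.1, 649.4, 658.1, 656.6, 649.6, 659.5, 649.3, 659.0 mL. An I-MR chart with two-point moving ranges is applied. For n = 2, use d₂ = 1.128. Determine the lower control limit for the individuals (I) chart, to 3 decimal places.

X̄ = (643.9 + 655.2 + 655.2 + 645.1 + 649.4 + 658.1 + 656.6 + 649.6 + 659.5 + 649.3 + 659.0) / 11 = 652.8091
Moving ranges: 11.3, 0.0, 10.1, 4.3, 8.7, 1.5, 7.0, 9.9, 10.2, 9.7; M̄R̄ = 72.7000 / 10 = 7.2700
LCL = X̄ − 3·M̄R̄/d₂ = 652.8091 − 3 × 7.2700 / 1.128 = 633.4740

633.474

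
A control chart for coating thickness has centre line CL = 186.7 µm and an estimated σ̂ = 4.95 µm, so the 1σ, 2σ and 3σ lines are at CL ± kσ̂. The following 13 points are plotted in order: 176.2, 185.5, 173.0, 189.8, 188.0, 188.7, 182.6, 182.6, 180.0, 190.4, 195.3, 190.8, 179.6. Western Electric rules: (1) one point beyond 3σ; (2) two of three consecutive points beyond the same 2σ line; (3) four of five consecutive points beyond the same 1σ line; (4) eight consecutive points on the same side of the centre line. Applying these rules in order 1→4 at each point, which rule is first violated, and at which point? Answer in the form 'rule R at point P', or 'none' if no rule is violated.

rule 2 at point 3

Zone of each point (C = within 1σ̂, B = 1σ̂–2σ̂, A = 2σ̂–3σ̂, * = beyond 3σ̂; sign = side of CL): 1:-A, 2:-C, 3:-A, 4:+C, 5:+C, 6:+C, 7:-C, 8:-C, 9:-B, 10:+C, 11:+B, 12:+C, 13:-B
Rule 2 (two of three consecutive points beyond the same 2σ limit) is satisfied at point 3.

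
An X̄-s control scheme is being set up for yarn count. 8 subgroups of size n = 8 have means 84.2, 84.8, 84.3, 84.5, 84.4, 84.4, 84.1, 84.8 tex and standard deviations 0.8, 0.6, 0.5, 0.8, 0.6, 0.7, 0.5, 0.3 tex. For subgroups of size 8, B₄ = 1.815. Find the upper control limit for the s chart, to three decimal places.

s̄ = (0.8 + 0.6 + 0.5 + 0.8 + 0.6 + 0.7 + 0.5 + 0.3) / 8 = 0.6000
UCL_s = B₄·s̄ = 1.815 × 0.6000 = 1.0890

1.089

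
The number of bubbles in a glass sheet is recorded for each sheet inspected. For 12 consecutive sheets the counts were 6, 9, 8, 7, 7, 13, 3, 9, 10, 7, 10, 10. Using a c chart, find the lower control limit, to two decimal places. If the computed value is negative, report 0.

c̄ = (6 + 9 + 8 + 7 + 7 + 13 + 3 + 9 + 10 + 7 + 10 + 10) / 12 = 99 / 12 = 8.2500
LCL = c̄ − 3√c̄ = 8.2500 − 3 × 2.8723 = -0.3668 → 0 (cannot be negative)

0.00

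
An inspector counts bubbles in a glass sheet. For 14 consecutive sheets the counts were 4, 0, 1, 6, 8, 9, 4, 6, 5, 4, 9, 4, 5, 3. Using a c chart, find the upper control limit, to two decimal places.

c̄ = (4 + 0 + 1 + 6 + 8 + 9 + 4 + 6 + 5 + 4 + 9 + 4 + 5 + 3) / 14 = 68 / 14 = 4.8571
UCL = c̄ + 3√c̄ = 4.8571 + 3 × √4.8571 = 4.8571 + 3 × 2.2039 = 11.4688

11.47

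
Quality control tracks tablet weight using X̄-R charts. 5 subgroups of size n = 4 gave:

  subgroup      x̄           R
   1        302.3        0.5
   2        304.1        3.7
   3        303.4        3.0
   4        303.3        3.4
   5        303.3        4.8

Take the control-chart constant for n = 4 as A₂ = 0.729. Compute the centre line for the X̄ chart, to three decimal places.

X̄̄ = (302.3 + 304.1 + 303.4 + 303.3 + 303.3) / 5 = 1516.4000 / 5 = 303.2800
CL = X̄̄ = 303.2800

303.280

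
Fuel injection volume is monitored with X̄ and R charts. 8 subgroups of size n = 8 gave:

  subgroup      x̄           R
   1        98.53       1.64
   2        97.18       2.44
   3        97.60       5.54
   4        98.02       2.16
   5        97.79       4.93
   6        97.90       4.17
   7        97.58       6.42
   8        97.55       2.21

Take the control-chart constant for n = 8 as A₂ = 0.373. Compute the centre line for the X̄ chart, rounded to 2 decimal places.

97.77

X̄̄ = (98.53 + 97.18 + 97.60 + 98.02 + 97.79 + 97.90 + 97.58 + 97.55) / 8 = 782.1500 / 8 = 97.7687
CL = X̄̄ = 97.7687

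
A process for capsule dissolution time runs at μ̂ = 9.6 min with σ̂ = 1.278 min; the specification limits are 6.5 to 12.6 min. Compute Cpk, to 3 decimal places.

Cpu = (USL − μ̂) / (3σ̂) = (12.6 − 9.6) / (3 × 1.278) = 0.7825; Cpl = (μ̂ − LSL) / (3σ̂) = (9.6 − 6.5) / (3 × 1.278) = 0.8086; Cpk = min(Cpu, Cpl) = 0.7825

0.782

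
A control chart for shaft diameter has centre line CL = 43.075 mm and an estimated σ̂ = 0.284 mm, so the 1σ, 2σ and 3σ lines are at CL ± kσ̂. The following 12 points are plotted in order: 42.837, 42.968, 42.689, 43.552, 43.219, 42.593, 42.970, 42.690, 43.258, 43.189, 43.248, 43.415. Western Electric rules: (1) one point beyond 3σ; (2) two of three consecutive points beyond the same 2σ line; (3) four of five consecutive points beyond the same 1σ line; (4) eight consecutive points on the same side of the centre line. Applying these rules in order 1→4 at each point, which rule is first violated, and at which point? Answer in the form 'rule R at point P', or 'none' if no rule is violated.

none

Zone of each point (C = within 1σ̂, B = 1σ̂–2σ̂, A = 2σ̂–3σ̂, * = beyond 3σ̂; sign = side of CL): 1:-C, 2:-C, 3:-B, 4:+B, 5:+C, 6:-B, 7:-C, 8:-B, 9:+C, 10:+C, 11:+C, 12:+B
No rule fires across all 12 points.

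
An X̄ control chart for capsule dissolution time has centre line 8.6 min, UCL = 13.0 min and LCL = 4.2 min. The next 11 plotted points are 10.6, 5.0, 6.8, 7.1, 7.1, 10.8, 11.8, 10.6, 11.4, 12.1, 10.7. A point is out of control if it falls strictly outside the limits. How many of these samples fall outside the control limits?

All 11 points lie within [4.2, 13.0].

0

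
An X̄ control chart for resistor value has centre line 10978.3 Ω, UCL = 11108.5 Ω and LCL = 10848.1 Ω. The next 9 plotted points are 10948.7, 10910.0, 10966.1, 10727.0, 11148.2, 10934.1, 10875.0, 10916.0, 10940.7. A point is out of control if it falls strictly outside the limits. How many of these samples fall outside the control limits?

2

Compare each point to [10848.1, 11108.5]: sample 4 = 10727.0 < LCL; sample 5 = 11148.2 > UCL.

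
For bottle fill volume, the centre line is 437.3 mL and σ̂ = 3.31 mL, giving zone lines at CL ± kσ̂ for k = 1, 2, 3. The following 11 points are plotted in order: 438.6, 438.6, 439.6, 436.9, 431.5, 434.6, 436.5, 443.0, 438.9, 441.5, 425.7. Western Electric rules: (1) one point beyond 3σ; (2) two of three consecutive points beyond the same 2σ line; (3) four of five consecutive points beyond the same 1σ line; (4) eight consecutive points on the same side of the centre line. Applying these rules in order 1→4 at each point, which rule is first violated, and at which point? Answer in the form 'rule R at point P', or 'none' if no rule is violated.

rule 1 at point 11

Zone of each point (C = within 1σ̂, B = 1σ̂–2σ̂, A = 2σ̂–3σ̂, * = beyond 3σ̂; sign = side of CL): 1:+C, 2:+C, 3:+C, 4:-C, 5:-B, 6:-C, 7:-C, 8:+B, 9:+C, 10:+B, 11:-*
Rule 1 (one point beyond the 3σ limits) is satisfied at point 11.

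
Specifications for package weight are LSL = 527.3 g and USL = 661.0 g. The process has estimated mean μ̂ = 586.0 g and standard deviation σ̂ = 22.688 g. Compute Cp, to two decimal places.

Cp = (USL − LSL) / (6σ̂) = (661.0 − 527.3) / (6 × 22.688) = 133.7000 / 136.1280 = 0.9822

0.98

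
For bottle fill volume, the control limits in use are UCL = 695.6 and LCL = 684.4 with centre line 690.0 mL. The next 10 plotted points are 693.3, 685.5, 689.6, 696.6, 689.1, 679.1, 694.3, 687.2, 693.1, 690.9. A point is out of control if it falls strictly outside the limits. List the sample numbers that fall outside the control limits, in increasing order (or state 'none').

Compare each point to [684.4, 695.6]: sample 4 = 696.6 > UCL; sample 6 = 679.1 < LCL.

4, 6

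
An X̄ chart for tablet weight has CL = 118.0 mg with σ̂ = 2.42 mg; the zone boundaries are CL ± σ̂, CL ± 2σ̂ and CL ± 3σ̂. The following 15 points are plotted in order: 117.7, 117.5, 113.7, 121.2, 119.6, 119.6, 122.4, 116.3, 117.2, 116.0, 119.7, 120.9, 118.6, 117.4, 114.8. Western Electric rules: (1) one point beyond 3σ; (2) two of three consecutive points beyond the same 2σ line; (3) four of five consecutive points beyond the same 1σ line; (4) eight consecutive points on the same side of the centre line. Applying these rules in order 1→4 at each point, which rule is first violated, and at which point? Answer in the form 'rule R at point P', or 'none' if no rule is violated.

Zone of each point (C = within 1σ̂, B = 1σ̂–2σ̂, A = 2σ̂–3σ̂, * = beyond 3σ̂; sign = side of CL): 1:-C, 2:-C, 3:-B, 4:+B, 5:+C, 6:+C, 7:+B, 8:-C, 9:-C, 10:-C, 11:+C, 12:+B, 13:+C, 14:-C, 15:-B
No rule fires across all 15 points.

none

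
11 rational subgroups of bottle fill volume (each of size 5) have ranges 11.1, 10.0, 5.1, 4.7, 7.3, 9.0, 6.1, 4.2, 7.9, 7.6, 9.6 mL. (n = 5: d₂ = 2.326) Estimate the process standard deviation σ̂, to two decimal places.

3.23

R̄ = (11.1 + 10.0 + 5.1 + 4.7 + 7.3 + 9.0 + 6.1 + 4.2 + 7.9 + 7.6 + 9.6) / 11 = 7.5091
σ̂ = R̄ / d₂ = 7.5091 / 2.326 = 3.2283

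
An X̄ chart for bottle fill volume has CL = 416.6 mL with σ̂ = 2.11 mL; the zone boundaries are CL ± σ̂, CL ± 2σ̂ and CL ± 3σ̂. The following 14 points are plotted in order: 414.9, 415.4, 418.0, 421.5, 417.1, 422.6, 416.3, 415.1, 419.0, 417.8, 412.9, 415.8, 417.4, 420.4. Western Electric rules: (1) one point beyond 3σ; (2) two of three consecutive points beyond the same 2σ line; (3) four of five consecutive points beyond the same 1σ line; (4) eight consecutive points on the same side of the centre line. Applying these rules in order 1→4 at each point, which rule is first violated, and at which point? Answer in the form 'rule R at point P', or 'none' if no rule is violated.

Zone of each point (C = within 1σ̂, B = 1σ̂–2σ̂, A = 2σ̂–3σ̂, * = beyond 3σ̂; sign = side of CL): 1:-C, 2:-C, 3:+C, 4:+A, 5:+C, 6:+A, 7:-C, 8:-C, 9:+B, 10:+C, 11:-B, 12:-C, 13:+C, 14:+B
Rule 2 (two of three consecutive points beyond the same 2σ limit) is satisfied at point 6.

rule 2 at point 6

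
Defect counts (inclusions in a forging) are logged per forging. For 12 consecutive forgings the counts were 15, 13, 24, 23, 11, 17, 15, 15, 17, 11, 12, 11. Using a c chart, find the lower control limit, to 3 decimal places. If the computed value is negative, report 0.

c̄ = (15 + 13 + 24 + 23 + 11 + 17 + 15 + 15 + 17 + 11 + 12 + 11) / 12 = 184 / 12 = 15.3333
LCL = c̄ − 3√c̄ = 15.3333 − 3 × 3.9158 = 3.5860

3.586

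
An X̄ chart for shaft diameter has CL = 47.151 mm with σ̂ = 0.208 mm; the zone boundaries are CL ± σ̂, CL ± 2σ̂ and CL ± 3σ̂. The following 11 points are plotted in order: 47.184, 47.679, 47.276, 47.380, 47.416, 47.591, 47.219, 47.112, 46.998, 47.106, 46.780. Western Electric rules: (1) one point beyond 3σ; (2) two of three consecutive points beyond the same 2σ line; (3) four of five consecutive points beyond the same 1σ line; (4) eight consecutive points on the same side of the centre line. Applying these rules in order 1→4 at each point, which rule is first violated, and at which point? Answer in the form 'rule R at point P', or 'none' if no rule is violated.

rule 3 at point 6

Zone of each point (C = within 1σ̂, B = 1σ̂–2σ̂, A = 2σ̂–3σ̂, * = beyond 3σ̂; sign = side of CL): 1:+C, 2:+A, 3:+C, 4:+B, 5:+B, 6:+A, 7:+C, 8:-C, 9:-C, 10:-C, 11:-B
Rule 3 (four of five consecutive points beyond the same 1σ limit) is satisfied at point 6.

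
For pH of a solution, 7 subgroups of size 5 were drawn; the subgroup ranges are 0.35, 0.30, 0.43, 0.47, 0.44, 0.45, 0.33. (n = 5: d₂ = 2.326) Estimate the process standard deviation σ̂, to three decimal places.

0.170

R̄ = (0.35 + 0.30 + 0.43 + 0.47 + 0.44 + 0.45 + 0.33) / 7 = 0.3957
σ̂ = R̄ / d₂ = 0.3957 / 2.326 = 0.1701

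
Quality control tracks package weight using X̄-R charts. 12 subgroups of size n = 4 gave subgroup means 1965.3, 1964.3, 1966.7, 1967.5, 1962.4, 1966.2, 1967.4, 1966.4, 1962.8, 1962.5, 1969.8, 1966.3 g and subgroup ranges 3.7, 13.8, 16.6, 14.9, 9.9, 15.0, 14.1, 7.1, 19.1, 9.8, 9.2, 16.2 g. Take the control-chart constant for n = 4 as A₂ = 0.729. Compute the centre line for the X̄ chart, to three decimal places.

X̄̄ = (1965.3 + 1964.3 + 1966.7 + 1967.5 + 1962.4 + 1966.2 + 1967.4 + 1966.4 + 1962.8 + 1962.5 + 1969.8 + 1966.3) / 12 = 23587.6000 / 12 = 1965.6333
CL = X̄̄ = 1965.6333

1965.633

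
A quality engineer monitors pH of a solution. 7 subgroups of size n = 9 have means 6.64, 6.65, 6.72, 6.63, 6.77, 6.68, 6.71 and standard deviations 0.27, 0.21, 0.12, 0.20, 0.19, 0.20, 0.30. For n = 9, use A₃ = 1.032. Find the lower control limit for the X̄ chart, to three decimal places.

X̄̄ = (6.64 + 6.65 + 6.72 + 6.63 + 6.77 + 6.68 + 6.71) / 7 = 6.6857
s̄ = (0.27 + 0.21 + 0.12 + 0.20 + 0.19 + 0.20 + 0.30) / 7 = 0.2129
LCL = X̄̄ − A₃·s̄ = 6.6857 − 1.032 × 0.2129 = 6.4660

6.466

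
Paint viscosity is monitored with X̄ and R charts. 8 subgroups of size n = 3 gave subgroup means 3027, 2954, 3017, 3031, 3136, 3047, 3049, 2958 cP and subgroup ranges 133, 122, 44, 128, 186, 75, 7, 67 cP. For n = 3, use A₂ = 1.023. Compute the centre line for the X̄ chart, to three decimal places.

3027.375

X̄̄ = (3027 + 2954 + 3017 + 3031 + 3136 + 3047 + 3049 + 2958) / 8 = 24219.0000 / 8 = 3027.3750
CL = X̄̄ = 3027.3750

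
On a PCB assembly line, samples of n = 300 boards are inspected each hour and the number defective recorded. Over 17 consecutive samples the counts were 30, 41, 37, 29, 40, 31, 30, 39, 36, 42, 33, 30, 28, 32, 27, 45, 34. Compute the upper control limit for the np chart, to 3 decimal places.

p̄ = Σdᵢ / (k·n) = 584 / (17 × 300) = 0.11451
UCL = np̄ + 3·√(np̄(1−p̄)) = 34.3529 + 3 × √(34.3529×0.88549) = 34.3529 + 3 × 5.5154 = 50.8990

50.899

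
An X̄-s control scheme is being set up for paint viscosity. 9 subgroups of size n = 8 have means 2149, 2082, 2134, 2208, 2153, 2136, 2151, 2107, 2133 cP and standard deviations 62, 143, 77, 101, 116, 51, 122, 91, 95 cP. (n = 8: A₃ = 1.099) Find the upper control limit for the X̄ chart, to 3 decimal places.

X̄̄ = (2149 + 2082 + 2134 + 2208 + 2153 + 2136 + 2151 + 2107 + 2133) / 9 = 2139.2222
s̄ = (62 + 143 + 77 + 101 + 116 + 51 + 122 + 91 + 95) / 9 = 95.3333
UCL = X̄̄ + A₃·s̄ = 2139.2222 + 1.099 × 95.3333 = 2243.9936

2243.994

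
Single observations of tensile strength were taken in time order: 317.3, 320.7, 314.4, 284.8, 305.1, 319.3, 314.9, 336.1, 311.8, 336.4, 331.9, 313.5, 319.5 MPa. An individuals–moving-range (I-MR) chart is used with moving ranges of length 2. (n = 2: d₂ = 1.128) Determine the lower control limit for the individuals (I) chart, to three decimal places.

X̄ = (317.3 + 320.7 + 314.4 + 284.8 + 305.1 + 319.3 + 314.9 + 336.1 + 311.8 + 336.4 + 331.9 + 313.5 + 319.5) / 13 = 317.3615
Moving ranges: 3.4, 6.3, 29.6, 20.3, 14.2, 4.4, 21.2, 24.3, 24.6, 4.5, 18.4, 6.0; M̄R̄ = 177.2000 / 12 = 14.7667
LCL = X̄ − 3·M̄R̄/d₂ = 317.3615 − 3 × 14.7667 / 1.128 = 278.0885

278.088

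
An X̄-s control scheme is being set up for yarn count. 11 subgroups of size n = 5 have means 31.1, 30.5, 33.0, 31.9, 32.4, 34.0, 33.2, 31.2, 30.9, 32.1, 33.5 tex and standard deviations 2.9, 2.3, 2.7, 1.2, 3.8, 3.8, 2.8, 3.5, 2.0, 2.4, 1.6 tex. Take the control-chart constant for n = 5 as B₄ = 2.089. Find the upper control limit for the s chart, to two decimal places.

s̄ = (2.9 + 2.3 + 2.7 + 1.2 + 3.8 + 3.8 + 2.8 + 3.5 + 2.0 + 2.4 + 1.6) / 11 = 2.6364
UCL_s = B₄·s̄ = 2.089 × 2.6364 = 5.5074

5.51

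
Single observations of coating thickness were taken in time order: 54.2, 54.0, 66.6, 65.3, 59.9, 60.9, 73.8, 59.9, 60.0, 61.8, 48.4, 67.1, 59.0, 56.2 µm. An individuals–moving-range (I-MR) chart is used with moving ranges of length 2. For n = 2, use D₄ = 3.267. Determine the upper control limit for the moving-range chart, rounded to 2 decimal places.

23.17

Moving ranges: 0.2, 12.6, 1.3, 5.4, 1.0, 12.9, 13.9, 0.1, 1.8, 13.4, 18.7, 8.1, 2.8; M̄R̄ = 92.2000 / 13 = 7.0923
UCL_MR = D₄·M̄R̄ = 3.267 × 7.0923 = 23.1706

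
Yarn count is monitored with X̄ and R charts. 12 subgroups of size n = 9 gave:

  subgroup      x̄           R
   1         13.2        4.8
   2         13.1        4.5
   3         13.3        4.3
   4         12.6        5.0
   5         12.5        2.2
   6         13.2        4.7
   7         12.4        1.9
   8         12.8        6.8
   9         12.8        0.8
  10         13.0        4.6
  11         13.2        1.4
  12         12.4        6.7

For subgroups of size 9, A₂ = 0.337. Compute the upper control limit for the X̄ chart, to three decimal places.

14.215

X̄̄ = (13.2 + 13.1 + 13.3 + 12.6 + 12.5 + 13.2 + 12.4 + 12.8 + 12.8 + 13.0 + 13.2 + 12.4) / 12 = 154.5000 / 12 = 12.8750
R̄ = (4.8 + 4.5 + 4.3 + 5.0 + 2.2 + 4.7 + 1.9 + 6.8 + 0.8 + 4.6 + 1.4 + 6.7) / 12 = 47.7000 / 12 = 3.9750
UCL = X̄̄ + A₂·R̄ = 12.8750 + 0.337 × 3.9750 = 14.2146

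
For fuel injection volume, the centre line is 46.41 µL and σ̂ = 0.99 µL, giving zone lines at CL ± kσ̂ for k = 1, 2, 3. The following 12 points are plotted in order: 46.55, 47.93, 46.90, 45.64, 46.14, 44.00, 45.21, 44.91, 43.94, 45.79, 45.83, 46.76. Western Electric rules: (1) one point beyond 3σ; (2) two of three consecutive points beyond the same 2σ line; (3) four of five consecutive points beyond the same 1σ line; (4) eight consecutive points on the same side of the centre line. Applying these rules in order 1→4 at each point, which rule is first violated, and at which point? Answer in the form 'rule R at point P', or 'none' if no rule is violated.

rule 3 at point 9

Zone of each point (C = within 1σ̂, B = 1σ̂–2σ̂, A = 2σ̂–3σ̂, * = beyond 3σ̂; sign = side of CL): 1:+C, 2:+B, 3:+C, 4:-C, 5:-C, 6:-A, 7:-B, 8:-B, 9:-A, 10:-C, 11:-C, 12:+C
Rule 3 (four of five consecutive points beyond the same 1σ limit) is satisfied at point 9.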